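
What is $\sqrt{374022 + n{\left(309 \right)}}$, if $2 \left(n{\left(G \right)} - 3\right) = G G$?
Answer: $\frac{\sqrt{1687062}}{2} \approx 649.43$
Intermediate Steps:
$n{\left(G \right)} = 3 + \frac{G^{2}}{2}$ ($n{\left(G \right)} = 3 + \frac{G G}{2} = 3 + \frac{G^{2}}{2}$)
$\sqrt{374022 + n{\left(309 \right)}} = \sqrt{374022 + \left(3 + \frac{309^{2}}{2}\right)} = \sqrt{374022 + \left(3 + \frac{1}{2} \cdot 95481\right)} = \sqrt{374022 + \left(3 + \frac{95481}{2}\right)} = \sqrt{374022 + \frac{95487}{2}} = \sqrt{\frac{843531}{2}} = \frac{\sqrt{1687062}}{2}$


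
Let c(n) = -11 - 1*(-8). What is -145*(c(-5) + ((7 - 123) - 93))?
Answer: 30740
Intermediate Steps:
c(n) = -3 (c(n) = -11 + 8 = -3)
-145*(c(-5) + ((7 - 123) - 93)) = -145*(-3 + ((7 - 123) - 93)) = -145*(-3 + (-116 - 93)) = -145*(-3 - 209) = -145*(-212) = 30740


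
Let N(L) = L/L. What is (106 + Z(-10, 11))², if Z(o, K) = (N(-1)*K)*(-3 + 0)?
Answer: 5329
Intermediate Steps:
N(L) = 1
Z(o, K) = -3*K (Z(o, K) = (1*K)*(-3 + 0) = K*(-3) = -3*K)
(106 + Z(-10, 11))² = (106 - 3*11)² = (106 - 33)² = 73² = 5329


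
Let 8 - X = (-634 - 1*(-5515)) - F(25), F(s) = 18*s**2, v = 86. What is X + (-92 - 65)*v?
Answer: -7125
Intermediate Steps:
X = 6377 (X = 8 - ((-634 - 1*(-5515)) - 18*25**2) = 8 - ((-634 + 5515) - 18*625) = 8 - (4881 - 1*11250) = 8 - (4881 - 11250) = 8 - 1*(-6369) = 8 + 6369 = 6377)
X + (-92 - 65)*v = 6377 + (-92 - 65)*86 = 6377 - 157*86 = 6377 - 13502 = -7125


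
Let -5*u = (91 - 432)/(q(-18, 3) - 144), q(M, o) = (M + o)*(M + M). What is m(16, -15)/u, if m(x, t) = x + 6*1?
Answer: 3960/31 ≈ 127.74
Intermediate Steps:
q(M, o) = 2*M*(M + o) (q(M, o) = (M + o)*(2*M) = 2*M*(M + o))
m(x, t) = 6 + x (m(x, t) = x + 6 = 6 + x)
u = 31/180 (u = -(91 - 432)/(5*(2*(-18)*(-18 + 3) - 144)) = -(-341)/(5*(2*(-18)*(-15) - 144)) = -(-341)/(5*(540 - 144)) = -(-341)/(5*396) = -⅕*(-31/36) = 31/180 ≈ 0.17222)
m(16, -15)/u = (6 + 16)/(31/180) = 22*(180/31) = 3960/31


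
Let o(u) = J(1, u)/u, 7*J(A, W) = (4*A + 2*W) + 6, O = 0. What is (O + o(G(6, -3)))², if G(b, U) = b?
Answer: 121/441 ≈ 0.27438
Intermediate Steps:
J(A, W) = 6/7 + 2*W/7 + 4*A/7 (J(A, W) = ((4*A + 2*W) + 6)/7 = ((2*W + 4*A) + 6)/7 = (6 + 2*W + 4*A)/7 = 6/7 + 2*W/7 + 4*A/7)
o(u) = (10/7 + 2*u/7)/u (o(u) = (6/7 + 2*u/7 + (4/7)*1)/u = (6/7 + 2*u/7 + 4/7)/u = (10/7 + 2*u/7)/u)
(O + o(G(6, -3)))² = (0 + (2/7)*(5 + 6)/6)² = (0 + (2/7)*(⅙)*11)² = (0 + 11/21)² = (11/21)² = 121/441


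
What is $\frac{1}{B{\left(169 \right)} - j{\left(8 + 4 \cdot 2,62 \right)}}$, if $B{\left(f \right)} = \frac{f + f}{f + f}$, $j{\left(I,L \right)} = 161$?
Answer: $- \frac{1}{160} \approx -0.00625$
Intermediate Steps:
$B{\left(f \right)} = 1$ ($B{\left(f \right)} = \frac{2 f}{2 f} = 2 f \frac{1}{2 f} = 1$)
$\frac{1}{B{\left(169 \right)} - j{\left(8 + 4 \cdot 2,62 \right)}} = \frac{1}{1 - 161} = \frac{1}{-160} = - \frac{1}{160}$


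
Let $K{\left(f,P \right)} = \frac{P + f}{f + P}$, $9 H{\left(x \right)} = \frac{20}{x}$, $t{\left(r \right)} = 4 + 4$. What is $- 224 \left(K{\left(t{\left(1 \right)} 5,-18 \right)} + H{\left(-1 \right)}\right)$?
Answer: $\frac{2464}{9} \approx 273.78$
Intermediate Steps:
$t{\left(r \right)} = 8$
$H{\left(x \right)} = \frac{20}{9 x}$ ($H{\left(x \right)} = \frac{20 \frac{1}{x}}{9} = \frac{20}{9 x}$)
$K{\left(f,P \right)} = 1$ ($K{\left(f,P \right)} = \frac{P + f}{P + f} = 1$)
$- 224 \left(K{\left(t{\left(1 \right)} 5,-18 \right)} + H{\left(-1 \right)}\right) = - 224 \left(1 + \frac{20}{9 \left(-1\right)}\right) = - 224 \left(1 + \frac{20}{9} \left(-1\right)\right) = - 224 \left(1 - \frac{20}{9}\right) = \left(-224\right) \left(- \frac{11}{9}\right) = \frac{2464}{9}$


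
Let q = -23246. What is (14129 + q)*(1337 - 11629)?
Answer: 93832164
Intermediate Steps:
(14129 + q)*(1337 - 11629) = (14129 - 23246)*(1337 - 11629) = -9117*(-10292) = 93832164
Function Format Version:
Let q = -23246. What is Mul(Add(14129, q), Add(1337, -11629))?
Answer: 93832164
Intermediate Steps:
Mul(Add(14129, q), Add(1337, -11629)) = Mul(Add(14129, -23246), Add(1337, -11629)) = Mul(-9117, -10292) = 93832164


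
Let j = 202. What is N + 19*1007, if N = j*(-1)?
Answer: 18931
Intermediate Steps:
N = -202 (N = 202*(-1) = -202)
N + 19*1007 = -202 + 19*1007 = -202 + 19133 = 18931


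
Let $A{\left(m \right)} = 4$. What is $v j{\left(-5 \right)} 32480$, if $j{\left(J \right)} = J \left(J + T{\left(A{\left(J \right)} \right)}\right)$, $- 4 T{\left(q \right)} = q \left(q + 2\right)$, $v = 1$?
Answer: $1786400$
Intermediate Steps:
$T{\left(q \right)} = - \frac{q \left(2 + q\right)}{4}$ ($T{\left(q \right)} = - \frac{q \left(q + 2\right)}{4} = - \frac{q \left(2 + q\right)}{4}$)
$j{\left(J \right)} = J \left(-6 + J\right)$ ($j{\left(J \right)} = J \left(J - 1 \left(2 + 4\right)\right) = J \left(J - 1 \cdot 6\right) = J \left(J - 6\right) = J \left(-6 + J\right)$)
$v j{\left(-5 \right)} 32480 = 1 \left(- 5 \left(-6 - 5\right)\right) 32480 = 1 \left(\left(-5\right) \left(-11\right)\right) 32480 = 1 \cdot 55 \cdot 32480 = 55 \cdot 32480 = 1786400$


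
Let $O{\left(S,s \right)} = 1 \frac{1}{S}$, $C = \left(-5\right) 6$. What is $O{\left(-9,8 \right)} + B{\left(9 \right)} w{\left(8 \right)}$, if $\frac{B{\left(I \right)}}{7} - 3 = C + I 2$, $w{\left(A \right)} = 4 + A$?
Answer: $- \frac{6805}{9} \approx -756.11$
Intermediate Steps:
$C = -30$
$O{\left(S,s \right)} = \frac{1}{S}$
$B{\left(I \right)} = -189 + 14 I$ ($B{\left(I \right)} = 21 + 7 \left(-30 + I 2\right) = 21 + 7 \left(-30 + 2 I\right) = 21 + \left(-210 + 14 I\right) = -189 + 14 I$)
$O{\left(-9,8 \right)} + B{\left(9 \right)} w{\left(8 \right)} = \frac{1}{-9} + \left(-189 + 14 \cdot 9\right) \left(4 + 8\right) = - \frac{1}{9} + \left(-189 + 126\right) 12 = - \frac{1}{9} - 756 = - \frac{6805}{9}$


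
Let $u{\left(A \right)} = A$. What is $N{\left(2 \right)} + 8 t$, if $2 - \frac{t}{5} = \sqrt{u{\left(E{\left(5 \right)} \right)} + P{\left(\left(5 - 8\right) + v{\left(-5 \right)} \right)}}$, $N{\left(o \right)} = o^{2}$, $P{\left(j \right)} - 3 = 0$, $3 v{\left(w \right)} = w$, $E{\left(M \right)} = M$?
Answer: $84 - 80 \sqrt{2} \approx -29.137$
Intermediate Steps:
$v{\left(w \right)} = \frac{w}{3}$
$P{\left(j \right)} = 3$ ($P{\left(j \right)} = 3 + 0 = 3$)
$t = 10 - 10 \sqrt{2}$ ($t = 10 - 5 \sqrt{5 + 3} = 10 - 5 \sqrt{8} = 10 - 5 \cdot 2 \sqrt{2} = 10 - 10 \sqrt{2} \approx -4.1421$)
$N{\left(2 \right)} + 8 t = 2^{2} + 8 \left(10 - 10 \sqrt{2}\right) = 4 + \left(80 - 80 \sqrt{2}\right) = 84 - 80 \sqrt{2}$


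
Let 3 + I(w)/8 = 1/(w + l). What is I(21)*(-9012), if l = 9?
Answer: 1069424/5 ≈ 2.1388e+5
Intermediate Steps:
I(w) = -24 + 8/(9 + w) (I(w) = -24 + 8/(w + 9) = -24 + 8/(9 + w))
I(21)*(-9012) = (8*(-26 - 3*21)/(9 + 21))*(-9012) = (8*(-26 - 63)/30)*(-9012) = (8*(1/30)*(-89))*(-9012) = -356/15*(-9012) = 1069424/5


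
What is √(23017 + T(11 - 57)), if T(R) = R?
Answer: √22971 ≈ 151.56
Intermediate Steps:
√(23017 + T(11 - 57)) = √(23017 + (11 - 57)) = √(23017 - 46) = √22971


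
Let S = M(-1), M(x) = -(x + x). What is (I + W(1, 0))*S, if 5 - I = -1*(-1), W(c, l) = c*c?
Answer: 10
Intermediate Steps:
W(c, l) = c²
M(x) = -2*x
I = 4 (I = 5 - (-1)*(-1) = 5 - 1*1 = 5 - 1 = 4)
S = 2 (S = -2*(-1) = 2)
(I + W(1, 0))*S = (4 + 1²)*2 = (4 + 1)*2 = 5*2 = 10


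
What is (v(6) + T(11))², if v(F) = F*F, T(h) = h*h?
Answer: 24649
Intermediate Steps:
T(h) = h²
v(F) = F²
(v(6) + T(11))² = (6² + 11²)² = (36 + 121)² = 157² = 24649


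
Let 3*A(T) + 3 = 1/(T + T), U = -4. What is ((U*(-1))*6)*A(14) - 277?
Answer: -2105/7 ≈ -300.71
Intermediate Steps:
A(T) = -1 + 1/(6*T) (A(T) = -1 + 1/(3*(T + T)) = -1 + 1/(3*((2*T))) = -1 + (1/(2*T))/3 = -1 + 1/(6*T))
((U*(-1))*6)*A(14) - 277 = (-4*(-1)*6)*((⅙ - 1*14)/14) - 277 = (4*6)*((⅙ - 14)/14) - 277 = 24*((1/14)*(-83/6)) - 277 = 24*(-83/84) - 277 = -166/7 - 277 = -2105/7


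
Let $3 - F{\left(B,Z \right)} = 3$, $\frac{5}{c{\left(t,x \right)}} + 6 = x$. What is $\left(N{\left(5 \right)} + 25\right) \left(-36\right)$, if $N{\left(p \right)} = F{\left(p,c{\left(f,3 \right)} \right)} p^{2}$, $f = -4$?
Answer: $-900$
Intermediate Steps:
$c{\left(t,x \right)} = \frac{5}{-6 + x}$
$F{\left(B,Z \right)} = 0$ ($F{\left(B,Z \right)} = 3 - 3 = 0$)
$N{\left(p \right)} = 0$ ($N{\left(p \right)} = 0 p^{2} = 0$)
$\left(N{\left(5 \right)} + 25\right) \left(-36\right) = \left(0 + 25\right) \left(-36\right) = 25 \left(-36\right) = -900$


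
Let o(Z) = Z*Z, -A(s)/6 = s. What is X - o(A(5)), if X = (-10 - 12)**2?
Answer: -416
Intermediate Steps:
A(s) = -6*s
o(Z) = Z**2
X = 484 (X = (-22)**2 = 484)
X - o(A(5)) = 484 - (-6*5)**2 = 484 - 1*(-30)**2 = 484 - 1*900 = 484 - 900 = -416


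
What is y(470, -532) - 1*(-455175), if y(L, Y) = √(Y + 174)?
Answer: 455175 + I*√358 ≈ 4.5518e+5 + 18.921*I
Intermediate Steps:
y(L, Y) = √(174 + Y)
y(470, -532) - 1*(-455175) = √(174 - 532) - 1*(-455175) = √(-358) + 455175 = I*√358 + 455175 = 455175 + I*√358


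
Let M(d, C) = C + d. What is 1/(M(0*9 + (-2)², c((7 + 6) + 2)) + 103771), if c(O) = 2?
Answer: 1/103777 ≈ 9.6360e-6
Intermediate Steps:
1/(M(0*9 + (-2)², c((7 + 6) + 2)) + 103771) = 1/((2 + (0*9 + (-2)²)) + 103771) = 1/((2 + (0 + 4)) + 103771) = 1/((2 + 4) + 103771) = 1/(6 + 103771) = 1/103777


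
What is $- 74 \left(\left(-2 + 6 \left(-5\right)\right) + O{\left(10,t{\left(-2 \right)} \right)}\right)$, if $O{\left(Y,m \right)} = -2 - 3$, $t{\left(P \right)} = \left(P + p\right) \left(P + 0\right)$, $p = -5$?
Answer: $2738$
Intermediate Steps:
$t{\left(P \right)} = P \left(-5 + P\right)$ ($t{\left(P \right)} = \left(P - 5\right) \left(P + 0\right) = \left(-5 + P\right) P = P \left(-5 + P\right)$)
$O{\left(Y,m \right)} = -5$
$- 74 \left(\left(-2 + 6 \left(-5\right)\right) + O{\left(10,t{\left(-2 \right)} \right)}\right) = - 74 \left(\left(-2 + 6 \left(-5\right)\right) - 5\right) = - 74 \left(\left(-2 - 30\right) - 5\right) = - 74 \left(-32 - 5\right) = \left(-74\right) \left(-37\right) = 2738$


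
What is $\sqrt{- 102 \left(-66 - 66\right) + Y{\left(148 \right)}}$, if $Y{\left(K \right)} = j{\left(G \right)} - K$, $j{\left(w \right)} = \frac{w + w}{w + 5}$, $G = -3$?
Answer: $\sqrt{13313} \approx 115.38$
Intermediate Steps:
$j{\left(w \right)} = \frac{2 w}{5 + w}$
$Y{\left(K \right)} = -3 - K$ ($Y{\left(K \right)} = 2 \left(-3\right) \frac{1}{5 - 3} - K = 2 \left(-3\right) \frac{1}{2} - K = -3 - K$)
$\sqrt{- 102 \left(-66 - 66\right) + Y{\left(148 \right)}} = \sqrt{- 102 \left(-66 - 66\right) - 151} = \sqrt{\left(-102\right) \left(-132\right) - 151} = \sqrt{13464 - 151} = \sqrt{13313}$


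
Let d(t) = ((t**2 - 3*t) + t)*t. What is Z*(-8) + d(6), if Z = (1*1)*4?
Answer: 112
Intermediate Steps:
Z = 4 (Z = 1*4 = 4)
d(t) = t*(t**2 - 2*t) (d(t) = (t**2 - 2*t)*t = t*(t**2 - 2*t))
Z*(-8) + d(6) = 4*(-8) + 6**2*(-2 + 6) = -32 + 36*4 = -32 + 144 = 112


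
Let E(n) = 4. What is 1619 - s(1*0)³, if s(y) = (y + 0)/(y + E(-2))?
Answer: 1619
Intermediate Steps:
s(y) = y/(4 + y) (s(y) = (y + 0)/(y + 4) = y/(4 + y))
1619 - s(1*0)³ = 1619 - ((1*0)/(4 + 1*0))³ = 1619 - (0/(4 + 0))³ = 1619 - (0/4)³ = 1619 - (0*(¼))³ = 1619 - 1*0³ = 1619 - 1*0 = 1619 + 0 = 1619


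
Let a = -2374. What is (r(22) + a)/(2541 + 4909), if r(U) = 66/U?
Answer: -2371/7450 ≈ -0.31825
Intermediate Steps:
(r(22) + a)/(2541 + 4909) = (66/22 - 2374)/(2541 + 4909) = (66*(1/22) - 2374)/7450 = (3 - 2374)*(1/7450) = -2371*1/7450 = -2371/7450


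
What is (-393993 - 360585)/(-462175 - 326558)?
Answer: 7622/7967 ≈ 0.95670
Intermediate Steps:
(-393993 - 360585)/(-462175 - 326558) = -754578/(-788733) = -754578*(-1/788733) = 7622/7967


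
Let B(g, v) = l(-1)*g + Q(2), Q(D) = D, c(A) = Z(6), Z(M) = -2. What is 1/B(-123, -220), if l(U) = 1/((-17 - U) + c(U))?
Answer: 6/53 ≈ 0.11321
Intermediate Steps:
c(A) = -2
l(U) = 1/(-19 - U) (l(U) = 1/((-17 - U) - 2) = 1/(-19 - U))
B(g, v) = 2 - g/18 (B(g, v) = (-1/(19 - 1))*g + 2 = (-1/18)*g + 2 = (-1*1/18)*g + 2 = -g/18 + 2 = 2 - g/18)
1/B(-123, -220) = 1/(2 - 1/18*(-123)) = 1/(2 + 41/6) = 1/(53/6) = 6/53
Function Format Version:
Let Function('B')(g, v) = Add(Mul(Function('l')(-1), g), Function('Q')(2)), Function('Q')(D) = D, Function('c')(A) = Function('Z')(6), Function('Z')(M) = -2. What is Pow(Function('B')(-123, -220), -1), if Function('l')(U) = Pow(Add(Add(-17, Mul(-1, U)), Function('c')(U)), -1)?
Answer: Rational(6, 53) ≈ 0.11321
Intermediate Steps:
Function('c')(A) = -2
Function('l')(U) = Pow(Add(-19, Mul(-1, U)), -1) (Function('l')(U) = Pow(Add(Add(-17, Mul(-1, U)), -2), -1) = Pow(Add(-19, Mul(-1, U)), -1))
Function('B')(g, v) = Add(2, Mul(Rational(-1, 18), g)) (Function('B')(g, v) = Add(Mul(Mul(-1, Pow(Add(19, -1), -1)), g), 2) = Add(Mul(Mul(-1, Pow(18, -1)), g), 2) = Add(Mul(Mul(-1, Rational(1, 18)), g), 2) = Add(Mul(Rational(-1, 18), g), 2) = Add(2, Mul(Rational(-1, 18), g)))
Pow(Function('B')(-123, -220), -1) = Pow(Add(2, Mul(Rational(-1, 18), -123)), -1) = Pow(Add(2, Rational(41, 6)), -1) = Pow(Rational(53, 6), -1) = Rational(6, 53)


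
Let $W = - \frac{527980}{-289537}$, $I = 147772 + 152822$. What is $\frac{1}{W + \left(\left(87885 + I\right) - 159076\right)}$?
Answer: $\frac{289537}{66421184391} \approx 4.3591 \cdot 10^{-6}$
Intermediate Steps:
$I = 300594$
$W = \frac{527980}{289537}$ ($W = \left(-527980\right) \left(- \frac{1}{289537}\right) = \frac{527980}{289537} \approx 1.8235$)
$\frac{1}{W + \left(\left(87885 + I\right) - 159076\right)} = \frac{1}{\frac{527980}{289537} + \left(\left(87885 + 300594\right) - 159076\right)} = \frac{1}{\frac{527980}{289537} + \left(388479 - 159076\right)} = \frac{1}{\frac{527980}{289537} + 229403} = \frac{1}{\frac{66421184391}{289537}} = \frac{289537}{66421184391}$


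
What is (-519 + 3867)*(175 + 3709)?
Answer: 13003632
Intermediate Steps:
(-519 + 3867)*(175 + 3709) = 3348*3884 = 13003632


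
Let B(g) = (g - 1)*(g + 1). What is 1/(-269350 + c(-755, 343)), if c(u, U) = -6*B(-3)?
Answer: -1/269398 ≈ -3.7120e-6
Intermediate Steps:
B(g) = (1 + g)*(-1 + g) (B(g) = (-1 + g)*(1 + g) = (1 + g)*(-1 + g))
c(u, U) = -48 (c(u, U) = -6*(-1 + (-3)²) = -6*(-1 + 9) = -6*8 = -48)
1/(-269350 + c(-755, 343)) = 1/(-269350 - 48) = 1/(-269398) = -1/269398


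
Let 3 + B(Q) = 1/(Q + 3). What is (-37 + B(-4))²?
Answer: 1681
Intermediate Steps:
B(Q) = -3 + 1/(3 + Q) (B(Q) = -3 + 1/(Q + 3) = -3 + 1/(3 + Q))
(-37 + B(-4))² = (-37 + (-8 - 3*(-4))/(3 - 4))² = (-37 + (-8 + 12)/(-1))² = (-37 - 1*4)² = (-37 - 4)² = (-41)² = 1681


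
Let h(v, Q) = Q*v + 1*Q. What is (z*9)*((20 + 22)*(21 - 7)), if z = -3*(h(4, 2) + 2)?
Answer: -190512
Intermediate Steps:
h(v, Q) = Q + Q*v (h(v, Q) = Q*v + Q = Q + Q*v)
z = -36 (z = -3*(2*(1 + 4) + 2) = -3*(2*5 + 2) = -3*(10 + 2) = -3*12 = -36)
(z*9)*((20 + 22)*(21 - 7)) = (-36*9)*((20 + 22)*(21 - 7)) = -13608*14 = -324*588 = -190512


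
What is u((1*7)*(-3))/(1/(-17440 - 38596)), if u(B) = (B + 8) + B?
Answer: 1905224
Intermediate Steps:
u(B) = 8 + 2*B (u(B) = (8 + B) + B = 8 + 2*B)
u((1*7)*(-3))/(1/(-17440 - 38596)) = (8 + 2*((1*7)*(-3)))/(1/(-17440 - 38596)) = (8 + 2*(7*(-3)))/(1/(-56036)) = (8 + 2*(-21))/(-1/56036) = (8 - 42)*(-56036) = -34*(-56036) = 1905224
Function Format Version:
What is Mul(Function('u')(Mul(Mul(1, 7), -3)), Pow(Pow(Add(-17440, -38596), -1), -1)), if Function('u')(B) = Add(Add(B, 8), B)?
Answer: 1905224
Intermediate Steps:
Function('u')(B) = Add(8, Mul(2, B)) (Function('u')(B) = Add(Add(8, B), B) = Add(8, Mul(2, B)))
Mul(Function('u')(Mul(Mul(1, 7), -3)), Pow(Pow(Add(-17440, -38596), -1), -1)) = Mul(Add(8, Mul(2, Mul(Mul(1, 7), -3))), Pow(Pow(Add(-17440, -38596), -1), -1)) = Mul(Add(8, Mul(2, Mul(7, -3))), Pow(Pow(-56036, -1), -1)) = Mul(Add(8, Mul(2, -21)), Pow(Rational(-1, 56036), -1)) = Mul(Add(8, -42), -56036) = Mul(-34, -56036) = 1905224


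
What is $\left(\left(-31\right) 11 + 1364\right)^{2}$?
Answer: $1046529$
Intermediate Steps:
$\left(\left(-31\right) 11 + 1364\right)^{2} = \left(-341 + 1364\right)^{2} = 1023^{2} = 1046529$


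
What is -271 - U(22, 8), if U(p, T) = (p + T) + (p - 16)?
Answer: -307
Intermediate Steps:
U(p, T) = -16 + T + 2*p (U(p, T) = (T + p) + (-16 + p) = -16 + T + 2*p)
-271 - U(22, 8) = -271 - (-16 + 8 + 2*22) = -271 - (-16 + 8 + 44) = -271 - 1*36 = -271 - 36 = -307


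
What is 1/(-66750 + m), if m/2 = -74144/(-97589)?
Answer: -97589/6513917462 ≈ -1.4982e-5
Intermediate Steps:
m = 148288/97589 (m = 2*(-74144/(-97589)) = 2*(-74144*(-1/97589)) = 2*(74144/97589) = 148288/97589 ≈ 1.5195)
1/(-66750 + m) = 1/(-66750 + 148288/97589) = 1/(-6513917462/97589) = -97589/6513917462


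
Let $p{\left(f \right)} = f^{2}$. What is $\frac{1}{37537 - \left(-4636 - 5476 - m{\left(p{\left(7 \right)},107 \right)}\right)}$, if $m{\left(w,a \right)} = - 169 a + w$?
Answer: $\frac{1}{29615} \approx 3.3767 \cdot 10^{-5}$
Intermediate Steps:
$m{\left(w,a \right)} = w - 169 a$
$\frac{1}{37537 - \left(-4636 - 5476 - m{\left(p{\left(7 \right)},107 \right)}\right)} = \frac{1}{37537 - \left(13447 - 5476 - 49\right)} = \frac{1}{37537 + \left(\left(49 - 18083\right) - \left(-4636 - 5476\right)\right)} = \frac{1}{37537 - 7922} = \frac{1}{29615}$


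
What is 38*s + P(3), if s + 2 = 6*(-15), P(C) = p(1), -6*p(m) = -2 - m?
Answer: -6991/2 ≈ -3495.5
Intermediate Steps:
p(m) = ⅓ + m/6 (p(m) = -(-2 - m)/6 = ⅓ + m/6)
P(C) = ½ (P(C) = ⅓ + (⅙)*1 = ⅓ + ⅙ = ½)
s = -92 (s = -2 + 6*(-15) = -2 - 90 = -92)
38*s + P(3) = 38*(-92) + ½ = -3496 + ½ = -6991/2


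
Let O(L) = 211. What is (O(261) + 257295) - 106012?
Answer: 151494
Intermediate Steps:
(O(261) + 257295) - 106012 = (211 + 257295) - 106012 = 257506 - 106012 = 151494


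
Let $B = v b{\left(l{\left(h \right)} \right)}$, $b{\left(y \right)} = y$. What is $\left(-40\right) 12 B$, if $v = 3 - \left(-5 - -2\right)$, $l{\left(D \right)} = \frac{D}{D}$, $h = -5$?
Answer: $-2880$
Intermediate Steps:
$l{\left(D \right)} = 1$
$v = 6$ ($v = 3 - \left(-5 + 2\right) = 3 - -3 = 3 + 3 = 6$)
$B = 6$ ($B = 6 \cdot 1 = 6$)
$\left(-40\right) 12 B = \left(-40\right) 12 \cdot 6 = \left(-480\right) 6 = -2880$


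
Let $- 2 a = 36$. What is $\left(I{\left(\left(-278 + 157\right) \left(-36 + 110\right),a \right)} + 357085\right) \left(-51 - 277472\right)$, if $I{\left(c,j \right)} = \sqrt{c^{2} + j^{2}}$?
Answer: $-99099300455 - 555046 \sqrt{20043610} \approx -1.0158 \cdot 10^{11}$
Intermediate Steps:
$a = -18$ ($a = \left(- \frac{1}{2}\right) 36 = -18$)
$\left(I{\left(\left(-278 + 157\right) \left(-36 + 110\right),a \right)} + 357085\right) \left(-51 - 277472\right) = \left(\sqrt{\left(\left(-278 + 157\right) \left(-36 + 110\right)\right)^{2} + \left(-18\right)^{2}} + 357085\right) \left(-51 - 277472\right) = \left(\sqrt{\left(\left(-121\right) 74\right)^{2} + 324} + 357085\right) \left(-277523\right) = \left(\sqrt{\left(-8954\right)^{2} + 324} + 357085\right) \left(-277523\right) = \left(\sqrt{80174116 + 324} + 357085\right) \left(-277523\right) = \left(\sqrt{80174440} + 357085\right) \left(-277523\right) = \left(2 \sqrt{20043610} + 357085\right) \left(-277523\right) = \left(357085 + 2 \sqrt{20043610}\right) \left(-277523\right) = -99099300455 - 555046 \sqrt{20043610}$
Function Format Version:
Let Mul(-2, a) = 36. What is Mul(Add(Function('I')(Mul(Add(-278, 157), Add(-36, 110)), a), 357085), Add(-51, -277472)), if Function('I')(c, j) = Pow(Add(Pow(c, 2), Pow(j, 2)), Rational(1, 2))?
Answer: Add(-99099300455, Mul(-555046, Pow(20043610, Rational(1, 2)))) ≈ -1.0158e+11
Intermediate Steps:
a = -18 (a = Mul(Rational(-1, 2), 36) = -18)
Mul(Add(Function('I')(Mul(Add(-278, 157), Add(-36, 110)), a), 357085), Add(-51, -277472)) = Mul(Add(Pow(Add(Pow(Mul(Add(-278, 157), Add(-36, 110)), 2), Pow(-18, 2)), Rational(1, 2)), 357085), Add(-51, -277472)) = Mul(Add(Pow(Add(Pow(Mul(-121, 74), 2), 324), Rational(1, 2)), 357085), -277523) = Mul(Add(Pow(Add(Pow(-8954, 2), 324), Rational(1, 2)), 357085), -277523) = Mul(Add(Pow(Add(80174116, 324), Rational(1, 2)), 357085), -277523) = Mul(Add(Pow(80174440, Rational(1, 2)), 357085), -277523) = Mul(Add(Mul(2, Pow(20043610, Rational(1, 2))), 357085), -277523) = Mul(Add(357085, Mul(2, Pow(20043610, Rational(1, 2)))), -277523) = Add(-99099300455, Mul(-555046, Pow(20043610, Rational(1, 2))))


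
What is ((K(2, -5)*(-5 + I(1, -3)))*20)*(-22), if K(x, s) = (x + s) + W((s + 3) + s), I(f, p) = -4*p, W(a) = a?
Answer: 30800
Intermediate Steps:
K(x, s) = 3 + x + 3*s (K(x, s) = (x + s) + ((s + 3) + s) = (s + x) + ((3 + s) + s) = (s + x) + (3 + 2*s) = 3 + x + 3*s)
((K(2, -5)*(-5 + I(1, -3)))*20)*(-22) = (((3 + 2 + 3*(-5))*(-5 - 4*(-3)))*20)*(-22) = (((3 + 2 - 15)*(-5 + 12))*20)*(-22) = (-10*7*20)*(-22) = -70*20*(-22) = -1400*(-22) = 30800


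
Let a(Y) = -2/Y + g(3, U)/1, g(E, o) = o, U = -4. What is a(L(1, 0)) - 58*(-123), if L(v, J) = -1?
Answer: 7132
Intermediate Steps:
a(Y) = -4 - 2/Y (a(Y) = -2/Y - 4/1 = -2/Y - 4*1 = -2/Y - 4 = -4 - 2/Y)
a(L(1, 0)) - 58*(-123) = (-4 - 2/(-1)) - 58*(-123) = (-4 - 2*(-1)) + 7134 = (-4 + 2) + 7134 = -2 + 7134 = 7132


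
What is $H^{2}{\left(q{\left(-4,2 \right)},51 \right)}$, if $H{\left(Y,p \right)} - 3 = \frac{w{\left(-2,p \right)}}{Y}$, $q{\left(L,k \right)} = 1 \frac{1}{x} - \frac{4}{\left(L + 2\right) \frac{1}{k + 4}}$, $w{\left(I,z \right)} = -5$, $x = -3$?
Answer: $\frac{324}{49} \approx 6.6122$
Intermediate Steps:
$q{\left(L,k \right)} = - \frac{1}{3} - \frac{4 \left(4 + k\right)}{2 + L}$ ($q{\left(L,k \right)} = 1 \frac{1}{-3} - \frac{4}{\left(L + 2\right) \frac{1}{k + 4}} = 1 \left(- \frac{1}{3}\right) - \frac{4}{\left(2 + L\right) \frac{1}{4 + k}} = - \frac{1}{3} - \frac{4}{\frac{1}{4 + k} \left(2 + L\right)} = - \frac{1}{3} - 4 \frac{4 + k}{2 + L} = - \frac{1}{3} - \frac{4 \left(4 + k\right)}{2 + L}$)
$H{\left(Y,p \right)} = 3 - \frac{5}{Y}$
$H^{2}{\left(q{\left(-4,2 \right)},51 \right)} = \left(3 - \frac{5}{\frac{1}{3} \frac{1}{2 - 4} \left(-50 - -4 - 24\right)}\right)^{2} = \left(3 - \frac{5}{\frac{1}{3} \frac{1}{-2} \left(-50 + 4 - 24\right)}\right)^{2} = \left(3 - \frac{5}{\frac{1}{3} \left(- \frac{1}{2}\right) \left(-70\right)}\right)^{2} = \left(3 - \frac{5}{\frac{35}{3}}\right)^{2} = \left(3 - \frac{3}{7}\right)^{2} = \left(\frac{18}{7}\right)^{2} = \frac{324}{49}$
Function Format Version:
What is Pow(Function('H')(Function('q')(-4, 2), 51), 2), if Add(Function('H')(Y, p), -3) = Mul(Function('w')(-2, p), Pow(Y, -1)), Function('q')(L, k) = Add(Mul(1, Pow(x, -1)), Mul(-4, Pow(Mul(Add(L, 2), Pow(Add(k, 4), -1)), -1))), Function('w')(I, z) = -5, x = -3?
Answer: Rational(324, 49) ≈ 6.6122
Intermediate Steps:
Function('q')(L, k) = Add(Rational(-1, 3), Mul(-4, Pow(Add(2, L), -1), Add(4, k))) (Function('q')(L, k) = Add(Mul(1, Pow(-3, -1)), Mul(-4, Pow(Mul(Add(L, 2), Pow(Add(k, 4), -1)), -1))) = Add(Mul(1, Rational(-1, 3)), Mul(-4, Pow(Mul(Add(2, L), Pow(Add(4, k), -1)), -1))) = Add(Rational(-1, 3), Mul(-4, Pow(Mul(Pow(Add(4, k), -1), Add(2, L)), -1))) = Add(Rational(-1, 3), Mul(-4, Mul(Pow(Add(2, L), -1), Add(4, k)))) = Add(Rational(-1, 3), Mul(-4, Pow(Add(2, L), -1), Add(4, k))))
Function('H')(Y, p) = Add(3, Mul(-5, Pow(Y, -1)))
Pow(Function('H')(Function('q')(-4, 2), 51), 2) = Pow(Add(3, Mul(-5, Pow(Mul(Rational(1, 3), Pow(Add(2, -4), -1), Add(-50, Mul(-1, -4), Mul(-12, 2))), -1))), 2) = Pow(Add(3, Mul(-5, Pow(Mul(Rational(1, 3), Pow(-2, -1), Add(-50, 4, -24)), -1))), 2) = Pow(Add(3, Mul(-5, Pow(Mul(Rational(1, 3), Rational(-1, 2), -70), -1))), 2) = Pow(Add(3, Mul(-5, Pow(Rational(35, 3), -1))), 2) = Pow(Add(3, Mul(-5, Rational(3, 35))), 2) = Pow(Add(3, Rational(-3, 7)), 2) = Pow(Rational(18, 7), 2) = Rational(324, 49)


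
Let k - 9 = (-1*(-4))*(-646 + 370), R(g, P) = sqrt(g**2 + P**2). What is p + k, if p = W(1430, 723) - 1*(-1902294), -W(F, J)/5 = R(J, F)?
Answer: 1901199 - 5*sqrt(2567629) ≈ 1.8932e+6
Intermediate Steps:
R(g, P) = sqrt(P**2 + g**2)
W(F, J) = -5*sqrt(F**2 + J**2)
p = 1902294 - 5*sqrt(2567629) (p = -5*sqrt(1430**2 + 723**2) - 1*(-1902294) = -5*sqrt(2044900 + 522729) + 1902294 = -5*sqrt(2567629) + 1902294 = 1902294 - 5*sqrt(2567629) ≈ 1.8943e+6)
k = -1095 (k = 9 + (-1*(-4))*(-646 + 370) = 9 + 4*(-276) = 9 - 1104 = -1095)
p + k = (1902294 - 5*sqrt(2567629)) - 1095 = 1901199 - 5*sqrt(2567629)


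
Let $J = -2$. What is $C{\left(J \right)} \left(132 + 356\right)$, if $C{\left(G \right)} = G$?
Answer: $-976$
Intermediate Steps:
$C{\left(J \right)} \left(132 + 356\right) = - 2 \left(132 + 356\right) = \left(-2\right) 488 = -976$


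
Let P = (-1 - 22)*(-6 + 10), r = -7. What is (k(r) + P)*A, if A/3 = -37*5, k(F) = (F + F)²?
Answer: -57720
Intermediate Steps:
P = -92 (P = -23*4 = -92)
k(F) = 4*F² (k(F) = (2*F)² = 4*F²)
A = -555 (A = 3*(-37*5) = 3*(-185) = -555)
(k(r) + P)*A = (4*(-7)² - 92)*(-555) = (4*49 - 92)*(-555) = (196 - 92)*(-555) = 104*(-555) = -57720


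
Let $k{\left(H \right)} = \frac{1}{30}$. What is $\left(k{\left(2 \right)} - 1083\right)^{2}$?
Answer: $\frac{1055535121}{900} \approx 1.1728 \cdot 10^{6}$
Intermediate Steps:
$k{\left(H \right)} = \frac{1}{30}$
$\left(k{\left(2 \right)} - 1083\right)^{2} = \left(\frac{1}{30} - 1083\right)^{2} = \left(- \frac{32489}{30}\right)^{2} = \frac{1055535121}{900}$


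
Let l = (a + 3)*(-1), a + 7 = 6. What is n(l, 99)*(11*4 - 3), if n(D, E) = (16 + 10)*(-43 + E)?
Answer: 59696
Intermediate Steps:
a = -1 (a = -7 + 6 = -1)
l = -2 (l = (-1 + 3)*(-1) = 2*(-1) = -2)
n(D, E) = -1118 + 26*E (n(D, E) = 26*(-43 + E) = -1118 + 26*E)
n(l, 99)*(11*4 - 3) = (-1118 + 26*99)*(11*4 - 3) = (-1118 + 2574)*(44 - 3) = 1456*41 = 59696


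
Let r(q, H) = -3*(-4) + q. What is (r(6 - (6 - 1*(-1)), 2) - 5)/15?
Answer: ⅖ ≈ 0.40000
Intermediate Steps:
r(q, H) = 12 + q
(r(6 - (6 - 1*(-1)), 2) - 5)/15 = ((12 + (6 - (6 - 1*(-1)))) - 5)/15 = ((12 + (6 - (6 + 1))) - 5)*(1/15) = ((12 + (6 - 1*7)) - 5)*(1/15) = ((12 + (6 - 7)) - 5)*(1/15) = ((12 - 1) - 5)*(1/15) = (11 - 5)*(1/15) = 6*(1/15) = ⅖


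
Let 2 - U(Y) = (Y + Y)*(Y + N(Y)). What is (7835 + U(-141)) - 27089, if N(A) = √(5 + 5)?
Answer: -59014 + 282*√10 ≈ -58122.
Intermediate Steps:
N(A) = √10
U(Y) = 2 - 2*Y*(Y + √10) (U(Y) = 2 - (Y + Y)*(Y + √10) = 2 - 2*Y*(Y + √10))
(7835 + U(-141)) - 27089 = (7835 + (2 - 2*(-141)² - 2*(-141)*√10)) - 27089 = (7835 + (2 - 2*19881 + 282*√10)) - 27089 = (7835 + (2 - 39762 + 282*√10)) - 27089 = (7835 + (-39760 + 282*√10)) - 27089 = (-31925 + 282*√10) - 27089 = -59014 + 282*√10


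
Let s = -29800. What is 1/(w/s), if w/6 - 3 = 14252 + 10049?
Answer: -3725/18228 ≈ -0.20436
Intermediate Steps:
w = 145824 (w = 18 + 6*(14252 + 10049) = 18 + 6*24301 = 18 + 145806 = 145824)
1/(w/s) = 1/(145824/(-29800)) = 1/(145824*(-1/29800)) = 1/(-18228/3725) = -3725/18228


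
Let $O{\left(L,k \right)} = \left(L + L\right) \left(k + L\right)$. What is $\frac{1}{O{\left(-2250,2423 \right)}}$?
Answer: $- \frac{1}{778500} \approx -1.2845 \cdot 10^{-6}$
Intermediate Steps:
$O{\left(L,k \right)} = 2 L \left(L + k\right)$
$\frac{1}{O{\left(-2250,2423 \right)}} = \frac{1}{2 \left(-2250\right) \left(-2250 + 2423\right)} = \frac{1}{2 \left(-2250\right) 173} = \frac{1}{-778500} = - \frac{1}{778500}$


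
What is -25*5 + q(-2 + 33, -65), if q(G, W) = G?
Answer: -94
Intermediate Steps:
-25*5 + q(-2 + 33, -65) = -25*5 + (-2 + 33) = -125 + 31 = -94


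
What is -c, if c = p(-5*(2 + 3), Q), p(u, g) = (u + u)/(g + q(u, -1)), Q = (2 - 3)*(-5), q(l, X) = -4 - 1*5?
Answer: -25/2 ≈ -12.500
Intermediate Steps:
q(l, X) = -9 (q(l, X) = -4 - 5 = -9)
Q = 5 (Q = -1*(-5) = 5)
p(u, g) = 2*u/(-9 + g) (p(u, g) = (u + u)/(g - 9) = (2*u)/(-9 + g) = 2*u/(-9 + g))
c = 25/2 (c = 2*(-5*(2 + 3))/(-9 + 5) = 2*(-5*5)/(-4) = 2*(-25)*(-¼) = 25/2 ≈ 12.500)
-c = -1*25/2 = -25/2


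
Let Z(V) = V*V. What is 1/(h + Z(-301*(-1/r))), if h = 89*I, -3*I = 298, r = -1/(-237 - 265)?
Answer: 3/68495416690 ≈ 4.3799e-11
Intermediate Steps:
r = 1/502 (r = -1/(-502) = -1*(-1/502) = 1/502 ≈ 0.0019920)
I = -298/3 (I = -⅓*298 = -298/3 ≈ -99.333)
h = -26522/3 (h = 89*(-298/3) = -26522/3 ≈ -8840.7)
Z(V) = V²
1/(h + Z(-301*(-1/r))) = 1/(-26522/3 + (-301/((-1*1/502)))²) = 1/(-26522/3 + (-301/(-1/502))²) = 1/(-26522/3 + (-301*(-502))²) = 1/(-26522/3 + 151102²) = 1/(-26522/3 + 22831814404) = 1/(68495416690/3) = 3/68495416690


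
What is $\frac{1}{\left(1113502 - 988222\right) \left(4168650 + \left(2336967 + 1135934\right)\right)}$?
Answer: $\frac{1}{957333509280} \approx 1.0446 \cdot 10^{-12}$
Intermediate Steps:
$\frac{1}{\left(1113502 - 988222\right) \left(4168650 + \left(2336967 + 1135934\right)\right)} = \frac{1}{125280 \left(4168650 + 3472901\right)} = \frac{1}{125280 \cdot 7641551} = \frac{1}{957333509280}$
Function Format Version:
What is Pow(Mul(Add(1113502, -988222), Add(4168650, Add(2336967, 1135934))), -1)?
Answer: Rational(1, 957333509280) ≈ 1.0446e-12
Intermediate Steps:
Pow(Mul(Add(1113502, -988222), Add(4168650, Add(2336967, 1135934))), -1) = Pow(Mul(125280, Add(4168650, 3472901)), -1) = Pow(Mul(125280, 7641551), -1) = Pow(957333509280, -1) = Rational(1, 957333509280)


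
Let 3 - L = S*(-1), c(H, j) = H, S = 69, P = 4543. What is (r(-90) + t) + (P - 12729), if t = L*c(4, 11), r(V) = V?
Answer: -7988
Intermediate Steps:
L = 72 (L = 3 - 69*(-1) = 3 - 1*(-69) = 3 + 69 = 72)
t = 288 (t = 72*4 = 288)
(r(-90) + t) + (P - 12729) = (-90 + 288) + (4543 - 12729) = 198 - 8186 = -7988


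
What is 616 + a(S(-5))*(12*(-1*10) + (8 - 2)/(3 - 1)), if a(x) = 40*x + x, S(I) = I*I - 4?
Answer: -100121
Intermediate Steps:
S(I) = -4 + I**2 (S(I) = I**2 - 4 = -4 + I**2)
a(x) = 41*x
616 + a(S(-5))*(12*(-1*10) + (8 - 2)/(3 - 1)) = 616 + (41*(-4 + (-5)**2))*(12*(-1*10) + (8 - 2)/(3 - 1)) = 616 + (41*(-4 + 25))*(12*(-10) + 6/2) = 616 + (41*21)*(-120 + 6*(1/2)) = 616 + 861*(-120 + 3) = 616 + 861*(-117) = 616 - 100737 = -100121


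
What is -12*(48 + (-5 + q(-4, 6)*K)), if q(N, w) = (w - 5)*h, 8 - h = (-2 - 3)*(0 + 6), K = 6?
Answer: -3252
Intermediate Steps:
h = 38 (h = 8 - (-2 - 3)*(0 + 6) = 8 - (-5)*6 = 8 - 1*(-30) = 8 + 30 = 38)
q(N, w) = -190 + 38*w (q(N, w) = (w - 5)*38 = (-5 + w)*38 = -190 + 38*w)
-12*(48 + (-5 + q(-4, 6)*K)) = -12*(48 + (-5 + (-190 + 38*6)*6)) = -12*(48 + (-5 + (-190 + 228)*6)) = -12*(48 + (-5 + 38*6)) = -12*(48 + (-5 + 228)) = -12*(48 + 223) = -12*271 = -3252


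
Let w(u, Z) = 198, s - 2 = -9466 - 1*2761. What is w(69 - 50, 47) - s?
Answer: 12423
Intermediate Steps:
s = -12225 (s = 2 + (-9466 - 1*2761) = 2 + (-9466 - 2761) = 2 - 12227 = -12225)
w(69 - 50, 47) - s = 198 - 1*(-12225) = 198 + 12225 = 12423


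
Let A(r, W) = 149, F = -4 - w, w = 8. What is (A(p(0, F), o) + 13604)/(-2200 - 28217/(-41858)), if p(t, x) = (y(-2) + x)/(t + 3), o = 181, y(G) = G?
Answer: -575673074/92059383 ≈ -6.2533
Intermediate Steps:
F = -12 (F = -4 - 1*8 = -4 - 8 = -12)
p(t, x) = (-2 + x)/(3 + t) (p(t, x) = (-2 + x)/(t + 3) = (-2 + x)/(3 + t))
(A(p(0, F), o) + 13604)/(-2200 - 28217/(-41858)) = (149 + 13604)/(-2200 - 28217/(-41858)) = 13753/(-2200 - 28217*(-1/41858)) = 13753/(-2200 + 28217/41858) = 13753/(-92059383/41858) = 13753*(-41858/92059383) = -575673074/92059383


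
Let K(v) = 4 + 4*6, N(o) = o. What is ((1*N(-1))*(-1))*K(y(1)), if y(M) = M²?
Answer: 28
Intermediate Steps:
K(v) = 28 (K(v) = 4 + 24 = 28)
((1*N(-1))*(-1))*K(y(1)) = ((1*(-1))*(-1))*28 = -1*(-1)*28 = 1*28 = 28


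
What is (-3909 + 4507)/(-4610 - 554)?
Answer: -299/2582 ≈ -0.11580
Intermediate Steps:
(-3909 + 4507)/(-4610 - 554) = 598/(-5164) = 598*(-1/5164) = -299/2582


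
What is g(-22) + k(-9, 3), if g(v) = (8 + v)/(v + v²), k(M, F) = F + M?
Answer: -199/33 ≈ -6.0303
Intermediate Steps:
g(v) = (8 + v)/(v + v²)
g(-22) + k(-9, 3) = (8 - 22)/((-22)*(1 - 22)) + (3 - 9) = -1/22*(-14)/(-21) - 6 = -1/22*(-1/21)*(-14) - 6 = -1/33 - 6 = -199/33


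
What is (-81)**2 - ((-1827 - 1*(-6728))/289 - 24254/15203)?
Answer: 28759348690/4393667 ≈ 6545.6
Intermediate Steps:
(-81)**2 - ((-1827 - 1*(-6728))/289 - 24254/15203) = 6561 - ((-1827 + 6728)*(1/289) - 24254*1/15203) = 6561 - (4901*(1/289) - 24254/15203) = 6561 - (4901/289 - 24254/15203) = 6561 - 1*67500497/4393667 = 6561 - 67500497/4393667 = 28759348690/4393667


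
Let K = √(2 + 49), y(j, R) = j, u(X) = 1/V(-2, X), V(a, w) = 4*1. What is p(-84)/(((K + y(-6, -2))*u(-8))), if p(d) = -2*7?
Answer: -112/5 - 56*√51/15 ≈ -49.061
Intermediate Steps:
V(a, w) = 4
u(X) = ¼ (u(X) = 1/4 = ¼)
K = √51 ≈ 7.1414
p(d) = -14
p(-84)/(((K + y(-6, -2))*u(-8))) = -14*4/(√51 - 6) = -14*4/(-6 + √51) = -14/(-3/2 + √51/4)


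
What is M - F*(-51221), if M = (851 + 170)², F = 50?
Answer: 3603491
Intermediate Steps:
M = 1042441 (M = 1021² = 1042441)
M - F*(-51221) = 1042441 - 50*(-51221) = 1042441 - 1*(-2561050) = 1042441 + 2561050 = 3603491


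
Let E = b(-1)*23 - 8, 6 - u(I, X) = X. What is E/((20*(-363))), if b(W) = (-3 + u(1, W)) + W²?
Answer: -107/7260 ≈ -0.014738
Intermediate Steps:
u(I, X) = 6 - X
b(W) = 3 + W² - W (b(W) = (-3 + (6 - W)) + W² = (3 - W) + W² = 3 + W² - W)
E = 107 (E = (3 + (-1)² - 1*(-1))*23 - 8 = (3 + 1 + 1)*23 - 8 = 5*23 - 8 = 115 - 8 = 107)
E/((20*(-363))) = 107/((20*(-363))) = 107/(-7260) = 107*(-1/7260) = -107/7260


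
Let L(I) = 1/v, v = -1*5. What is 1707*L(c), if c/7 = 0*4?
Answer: -1707/5 ≈ -341.40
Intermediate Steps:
v = -5
c = 0 (c = 7*(0*4) = 7*0 = 0)
L(I) = -⅕ (L(I) = 1/(-5) = -⅕)
1707*L(c) = 1707*(-⅕) = -1707/5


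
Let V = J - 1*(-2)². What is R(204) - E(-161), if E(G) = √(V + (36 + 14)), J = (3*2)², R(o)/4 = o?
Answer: 816 - √82 ≈ 806.94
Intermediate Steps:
R(o) = 4*o
J = 36 (J = 6² = 36)
V = 32 (V = 36 - 1*(-2)² = 36 - 1*4 = 36 - 4 = 32)
E(G) = √82 (E(G) = √(32 + (36 + 14)) = √(32 + 50) = √82)
R(204) - E(-161) = 4*204 - √82 = 816 - √82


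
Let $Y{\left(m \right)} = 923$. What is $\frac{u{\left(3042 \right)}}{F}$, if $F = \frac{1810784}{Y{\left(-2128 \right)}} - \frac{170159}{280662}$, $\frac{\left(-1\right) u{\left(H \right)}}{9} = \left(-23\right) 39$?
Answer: $\frac{29455196238}{7155791581} \approx 4.1163$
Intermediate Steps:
$u{\left(H \right)} = 8073$ ($u{\left(H \right)} = - 9 \left(\left(-23\right) 39\right) = \left(-9\right) \left(-897\right) = 8073$)
$F = \frac{7155791581}{3648606}$ ($F = \frac{1810784}{923} - \frac{170159}{280662} = 1810784 \cdot \frac{1}{923} - \frac{170159}{280662} = \frac{25504}{13} - \frac{170159}{280662} = \frac{7155791581}{3648606} \approx 1961.2$)
$\frac{u{\left(3042 \right)}}{F} = \frac{8073}{\frac{7155791581}{3648606}} = 8073 \cdot \frac{3648606}{7155791581} = \frac{29455196238}{7155791581}$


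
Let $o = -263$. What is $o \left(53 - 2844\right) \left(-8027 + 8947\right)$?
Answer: $675310360$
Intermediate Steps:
$o \left(53 - 2844\right) \left(-8027 + 8947\right) = - 263 \left(53 - 2844\right) \left(-8027 + 8947\right) = - 263 \left(\left(-2791\right) 920\right) = \left(-263\right) \left(-2567720\right) = 675310360$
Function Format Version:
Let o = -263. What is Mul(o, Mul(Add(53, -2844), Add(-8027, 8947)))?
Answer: 675310360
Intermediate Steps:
Mul(o, Mul(Add(53, -2844), Add(-8027, 8947))) = Mul(-263, Mul(Add(53, -2844), Add(-8027, 8947))) = Mul(-263, Mul(-2791, 920)) = Mul(-263, -2567720) = 675310360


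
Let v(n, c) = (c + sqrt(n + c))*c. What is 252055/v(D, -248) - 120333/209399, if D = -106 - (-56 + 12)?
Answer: 45341800883/12943789786 + 252055*I*sqrt(310)/15329872 ≈ 3.503 + 0.28949*I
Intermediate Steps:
D = -62 (D = -106 - 1*(-44) = -106 + 44 = -62)
v(n, c) = c*(c + sqrt(c + n)) (v(n, c) = (c + sqrt(c + n))*c = c*(c + sqrt(c + n)))
252055/v(D, -248) - 120333/209399 = 252055/((-248*(-248 + sqrt(-248 - 62)))) - 120333/209399 = 252055/((-248*(-248 + sqrt(-310)))) - 120333*1/209399 = 252055/((-248*(-248 + I*sqrt(310)))) - 120333/209399 = 252055/(61504 - 248*I*sqrt(310)) - 120333/209399 = -120333/209399 + 252055/(61504 - 248*I*sqrt(310))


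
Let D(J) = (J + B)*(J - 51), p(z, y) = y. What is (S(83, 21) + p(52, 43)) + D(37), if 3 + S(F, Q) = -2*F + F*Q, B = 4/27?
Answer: 29617/27 ≈ 1096.9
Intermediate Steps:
B = 4/27 (B = 4*(1/27) = 4/27 ≈ 0.14815)
S(F, Q) = -3 - 2*F + F*Q (S(F, Q) = -3 + (-2*F + F*Q) = -3 - 2*F + F*Q)
D(J) = (-51 + J)*(4/27 + J) (D(J) = (J + 4/27)*(J - 51) = (4/27 + J)*(-51 + J) = (-51 + J)*(4/27 + J))
(S(83, 21) + p(52, 43)) + D(37) = ((-3 - 2*83 + 83*21) + 43) + (-68/9 + 37**2 - 1373/27*37) = ((-3 - 166 + 1743) + 43) + (-68/9 + 1369 - 50801/27) = (1574 + 43) - 14042/27 = 1617 - 14042/27 = 29617/27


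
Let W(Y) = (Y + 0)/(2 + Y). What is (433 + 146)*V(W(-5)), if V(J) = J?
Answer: 965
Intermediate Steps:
W(Y) = Y/(2 + Y)
(433 + 146)*V(W(-5)) = (433 + 146)*(-5/(2 - 5)) = 579*(-5/(-3)) = 579*(-5*(-⅓)) = 579*(5/3) = 965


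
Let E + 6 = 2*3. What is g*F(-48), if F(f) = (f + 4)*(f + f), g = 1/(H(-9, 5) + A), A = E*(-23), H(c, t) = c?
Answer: -1408/3 ≈ -469.33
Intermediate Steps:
E = 0 (E = -6 + 2*3 = -6 + 6 = 0)
A = 0 (A = 0*(-23) = 0)
g = -1/9 (g = 1/(-9 + 0) = 1/(-9) = -1/9 ≈ -0.11111)
F(f) = 2*f*(4 + f) (F(f) = (4 + f)*(2*f) = 2*f*(4 + f))
g*F(-48) = -2*(-48)*(4 - 48)/9 = -2*(-48)*(-44)/9 = -1/9*4224 = -1408/3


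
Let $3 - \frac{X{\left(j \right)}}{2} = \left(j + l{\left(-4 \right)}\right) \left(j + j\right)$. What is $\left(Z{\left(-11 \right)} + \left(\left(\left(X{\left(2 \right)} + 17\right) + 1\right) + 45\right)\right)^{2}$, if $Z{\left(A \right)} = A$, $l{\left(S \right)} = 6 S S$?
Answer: $527076$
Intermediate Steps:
$l{\left(S \right)} = 6 S^{2}$
$X{\left(j \right)} = 6 - 4 j \left(96 + j\right)$ ($X{\left(j \right)} = 6 - 2 \left(j + 6 \left(-4\right)^{2}\right) \left(j + j\right) = 6 - 2 \left(j + 6 \cdot 16\right) 2 j = 6 - 2 \left(j + 96\right) 2 j = 6 - 2 \left(96 + j\right) 2 j = 6 - 2 \cdot 2 j \left(96 + j\right) = 6 - 4 j \left(96 + j\right)$)
$\left(Z{\left(-11 \right)} + \left(\left(\left(X{\left(2 \right)} + 17\right) + 1\right) + 45\right)\right)^{2} = \left(-11 + \left(\left(\left(\left(6 - 768 - 4 \cdot 2^{2}\right) + 17\right) + 1\right) + 45\right)\right)^{2} = \left(-11 + \left(\left(\left(\left(6 - 768 - 16\right) + 17\right) + 1\right) + 45\right)\right)^{2} = \left(-11 + \left(\left(\left(-778 + 17\right) + 1\right) + 45\right)\right)^{2} = \left(-11 + \left(\left(-761 + 1\right) + 45\right)\right)^{2} = \left(-11 + \left(-760 + 45\right)\right)^{2} = \left(-11 - 715\right)^{2} = \left(-726\right)^{2} = 527076$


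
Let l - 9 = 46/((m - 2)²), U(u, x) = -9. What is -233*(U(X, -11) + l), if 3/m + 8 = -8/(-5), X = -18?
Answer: -10975232/6241 ≈ -1758.6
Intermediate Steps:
m = -15/32 (m = 3/(-8 - 8/(-5)) = 3/(-8 - 8*(-⅕)) = 3/(-8 + 8/5) = 3/(-32/5) = 3*(-5/32) = -15/32 ≈ -0.46875)
l = 103273/6241 (l = 9 + 46/((-15/32 - 2)²) = 9 + 46/((-79/32)²) = 9 + 46/(6241/1024) = 9 + 46*(1024/6241) = 9 + 47104/6241 = 103273/6241 ≈ 16.548)
-233*(U(X, -11) + l) = -233*(-9 + 103273/6241) = -233*47104/6241 = -10975232/6241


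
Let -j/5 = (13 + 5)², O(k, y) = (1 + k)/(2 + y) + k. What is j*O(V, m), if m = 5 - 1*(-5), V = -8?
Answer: 13905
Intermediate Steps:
m = 10 (m = 5 + 5 = 10)
O(k, y) = k + (1 + k)/(2 + y) (O(k, y) = (1 + k)/(2 + y) + k = k + (1 + k)/(2 + y))
j = -1620 (j = -5*(13 + 5)² = -5*18² = -5*324 = -1620)
j*O(V, m) = -1620*(1 + 3*(-8) - 8*10)/(2 + 10) = -1620*(1 - 24 - 80)/12 = -135*(-103) = -1620*(-103/12) = 13905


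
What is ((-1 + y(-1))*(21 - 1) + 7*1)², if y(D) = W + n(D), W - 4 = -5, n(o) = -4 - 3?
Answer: 29929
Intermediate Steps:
n(o) = -7
W = -1 (W = 4 - 5 = -1)
y(D) = -8 (y(D) = -1 - 7 = -8)
((-1 + y(-1))*(21 - 1) + 7*1)² = ((-1 - 8)*(21 - 1) + 7*1)² = (-9*20 + 7)² = (-180 + 7)² = (-173)² = 29929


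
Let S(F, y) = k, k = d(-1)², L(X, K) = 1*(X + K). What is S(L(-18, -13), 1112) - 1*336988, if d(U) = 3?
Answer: -336979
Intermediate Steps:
L(X, K) = K + X (L(X, K) = 1*(K + X) = K + X)
k = 9 (k = 3² = 9)
S(F, y) = 9
S(L(-18, -13), 1112) - 1*336988 = 9 - 1*336988 = 9 - 336988 = -336979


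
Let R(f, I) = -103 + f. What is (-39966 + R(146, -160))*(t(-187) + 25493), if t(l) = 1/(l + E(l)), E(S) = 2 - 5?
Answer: -193373797487/190 ≈ -1.0178e+9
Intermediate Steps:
E(S) = -3
t(l) = 1/(-3 + l) (t(l) = 1/(l - 3) = 1/(-3 + l))
(-39966 + R(146, -160))*(t(-187) + 25493) = (-39966 + (-103 + 146))*(1/(-3 - 187) + 25493) = (-39966 + 43)*(1/(-190) + 25493) = -39923*(-1/190 + 25493) = -39923*4843669/190 = -193373797487/190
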